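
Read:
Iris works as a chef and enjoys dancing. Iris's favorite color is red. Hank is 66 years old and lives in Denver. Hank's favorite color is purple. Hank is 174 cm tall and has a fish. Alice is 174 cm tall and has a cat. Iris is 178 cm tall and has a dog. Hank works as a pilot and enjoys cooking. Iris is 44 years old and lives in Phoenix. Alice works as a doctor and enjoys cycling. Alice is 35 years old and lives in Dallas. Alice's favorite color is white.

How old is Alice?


Alice is 35 years old

35


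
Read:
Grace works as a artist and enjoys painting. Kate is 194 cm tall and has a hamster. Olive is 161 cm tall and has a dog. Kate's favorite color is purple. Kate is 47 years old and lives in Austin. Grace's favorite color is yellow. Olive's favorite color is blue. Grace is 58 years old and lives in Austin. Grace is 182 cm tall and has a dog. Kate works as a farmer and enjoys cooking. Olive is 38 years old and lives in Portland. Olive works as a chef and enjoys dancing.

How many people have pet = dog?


Count: 2

2


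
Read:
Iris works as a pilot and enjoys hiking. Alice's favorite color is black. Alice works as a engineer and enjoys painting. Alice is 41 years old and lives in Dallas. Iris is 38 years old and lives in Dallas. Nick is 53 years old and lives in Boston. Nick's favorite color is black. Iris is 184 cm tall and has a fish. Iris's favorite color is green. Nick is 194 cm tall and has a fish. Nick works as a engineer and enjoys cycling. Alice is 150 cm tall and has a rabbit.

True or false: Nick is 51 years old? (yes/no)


Nick is actually 53. no

no


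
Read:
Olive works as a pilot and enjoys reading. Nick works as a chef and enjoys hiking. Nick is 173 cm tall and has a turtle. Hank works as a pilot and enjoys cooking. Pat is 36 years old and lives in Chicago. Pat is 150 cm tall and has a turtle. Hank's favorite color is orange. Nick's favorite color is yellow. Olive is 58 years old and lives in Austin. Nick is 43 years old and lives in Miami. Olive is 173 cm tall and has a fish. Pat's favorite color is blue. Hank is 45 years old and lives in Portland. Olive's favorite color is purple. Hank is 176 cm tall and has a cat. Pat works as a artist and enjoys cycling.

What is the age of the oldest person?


Oldest: Olive at 58

58


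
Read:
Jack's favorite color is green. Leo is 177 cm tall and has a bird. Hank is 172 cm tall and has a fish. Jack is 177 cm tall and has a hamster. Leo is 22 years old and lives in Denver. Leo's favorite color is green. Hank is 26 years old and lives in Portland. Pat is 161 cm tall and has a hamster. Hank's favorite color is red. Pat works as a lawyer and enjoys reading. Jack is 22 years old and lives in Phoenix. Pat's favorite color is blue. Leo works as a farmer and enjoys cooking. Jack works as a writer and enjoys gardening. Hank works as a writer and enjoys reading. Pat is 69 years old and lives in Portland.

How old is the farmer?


The farmer is Leo, age 22

22


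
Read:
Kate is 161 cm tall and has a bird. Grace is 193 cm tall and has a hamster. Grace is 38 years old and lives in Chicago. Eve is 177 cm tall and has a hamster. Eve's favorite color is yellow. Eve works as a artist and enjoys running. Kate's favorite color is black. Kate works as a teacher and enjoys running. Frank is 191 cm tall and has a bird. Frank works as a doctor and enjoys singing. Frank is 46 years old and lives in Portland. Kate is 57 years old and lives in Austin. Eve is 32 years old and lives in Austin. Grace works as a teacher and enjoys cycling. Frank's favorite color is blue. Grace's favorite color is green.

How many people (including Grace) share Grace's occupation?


Grace is a teacher. Count = 2

2


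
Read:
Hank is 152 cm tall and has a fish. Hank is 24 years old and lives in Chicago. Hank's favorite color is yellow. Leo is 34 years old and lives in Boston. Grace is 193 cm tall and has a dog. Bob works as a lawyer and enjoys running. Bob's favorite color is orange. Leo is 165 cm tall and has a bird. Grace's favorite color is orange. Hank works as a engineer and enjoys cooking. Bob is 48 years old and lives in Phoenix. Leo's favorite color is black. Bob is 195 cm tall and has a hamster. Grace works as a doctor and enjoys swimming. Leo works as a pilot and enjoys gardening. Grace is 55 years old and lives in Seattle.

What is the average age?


Sum=161, n=4, avg=40.25

40.25


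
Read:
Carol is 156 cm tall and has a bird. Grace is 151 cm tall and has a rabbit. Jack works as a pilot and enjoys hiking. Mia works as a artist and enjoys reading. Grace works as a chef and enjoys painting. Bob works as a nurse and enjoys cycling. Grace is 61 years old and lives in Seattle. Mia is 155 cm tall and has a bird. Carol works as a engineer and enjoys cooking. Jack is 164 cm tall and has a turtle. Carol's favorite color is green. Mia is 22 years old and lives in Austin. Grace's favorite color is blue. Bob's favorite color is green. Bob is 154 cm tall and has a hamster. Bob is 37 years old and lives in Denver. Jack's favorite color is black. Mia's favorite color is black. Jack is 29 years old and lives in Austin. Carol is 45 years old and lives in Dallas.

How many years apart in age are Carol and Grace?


45 vs 61, diff = 16

16


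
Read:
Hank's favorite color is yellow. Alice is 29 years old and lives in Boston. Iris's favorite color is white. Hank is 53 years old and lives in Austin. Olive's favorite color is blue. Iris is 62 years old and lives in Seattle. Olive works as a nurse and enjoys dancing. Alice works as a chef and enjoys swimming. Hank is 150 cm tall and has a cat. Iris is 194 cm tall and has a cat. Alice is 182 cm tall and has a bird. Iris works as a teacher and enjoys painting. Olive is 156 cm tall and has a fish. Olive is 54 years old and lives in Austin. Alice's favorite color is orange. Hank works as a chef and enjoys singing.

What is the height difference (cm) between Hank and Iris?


|150 - 194| = 44

44


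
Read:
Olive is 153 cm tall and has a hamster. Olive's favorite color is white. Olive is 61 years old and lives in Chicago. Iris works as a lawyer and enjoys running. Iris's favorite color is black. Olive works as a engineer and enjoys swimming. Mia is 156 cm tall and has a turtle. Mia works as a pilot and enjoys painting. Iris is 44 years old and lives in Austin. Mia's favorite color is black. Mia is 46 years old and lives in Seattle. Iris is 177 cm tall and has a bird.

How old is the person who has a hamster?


Person with hamster is Olive, age 61

61


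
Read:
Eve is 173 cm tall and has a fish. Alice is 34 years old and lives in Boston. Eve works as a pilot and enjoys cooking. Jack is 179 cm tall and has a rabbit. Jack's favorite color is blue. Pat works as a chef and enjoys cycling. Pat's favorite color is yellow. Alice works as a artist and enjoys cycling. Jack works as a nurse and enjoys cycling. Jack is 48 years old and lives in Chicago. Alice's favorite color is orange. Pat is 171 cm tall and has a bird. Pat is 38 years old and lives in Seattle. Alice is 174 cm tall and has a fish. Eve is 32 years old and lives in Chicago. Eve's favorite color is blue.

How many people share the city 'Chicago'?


Count: 2

2


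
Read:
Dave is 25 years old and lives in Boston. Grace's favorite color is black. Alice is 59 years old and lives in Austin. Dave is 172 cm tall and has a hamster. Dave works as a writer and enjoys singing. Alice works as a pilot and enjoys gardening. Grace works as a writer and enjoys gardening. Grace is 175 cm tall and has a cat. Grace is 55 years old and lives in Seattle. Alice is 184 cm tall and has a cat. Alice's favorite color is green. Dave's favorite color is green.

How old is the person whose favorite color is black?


Person with favorite color=black is Grace, age 55

55


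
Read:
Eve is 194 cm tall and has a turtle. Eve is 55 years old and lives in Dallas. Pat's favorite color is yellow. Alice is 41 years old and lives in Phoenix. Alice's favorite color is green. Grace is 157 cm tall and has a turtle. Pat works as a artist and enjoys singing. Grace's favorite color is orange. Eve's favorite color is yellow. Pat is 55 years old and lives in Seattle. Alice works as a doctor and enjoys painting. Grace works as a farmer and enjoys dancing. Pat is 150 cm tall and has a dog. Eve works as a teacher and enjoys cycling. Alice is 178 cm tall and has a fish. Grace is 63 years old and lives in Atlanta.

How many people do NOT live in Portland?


Not in Portland: 4

4


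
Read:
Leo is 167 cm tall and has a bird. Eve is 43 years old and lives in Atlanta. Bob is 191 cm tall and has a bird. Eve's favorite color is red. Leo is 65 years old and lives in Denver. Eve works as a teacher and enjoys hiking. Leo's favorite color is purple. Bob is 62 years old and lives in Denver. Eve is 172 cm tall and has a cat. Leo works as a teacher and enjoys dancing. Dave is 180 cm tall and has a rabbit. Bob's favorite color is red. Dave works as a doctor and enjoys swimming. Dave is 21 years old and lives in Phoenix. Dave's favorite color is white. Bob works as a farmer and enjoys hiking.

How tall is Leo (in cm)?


Leo is 167 cm tall

167


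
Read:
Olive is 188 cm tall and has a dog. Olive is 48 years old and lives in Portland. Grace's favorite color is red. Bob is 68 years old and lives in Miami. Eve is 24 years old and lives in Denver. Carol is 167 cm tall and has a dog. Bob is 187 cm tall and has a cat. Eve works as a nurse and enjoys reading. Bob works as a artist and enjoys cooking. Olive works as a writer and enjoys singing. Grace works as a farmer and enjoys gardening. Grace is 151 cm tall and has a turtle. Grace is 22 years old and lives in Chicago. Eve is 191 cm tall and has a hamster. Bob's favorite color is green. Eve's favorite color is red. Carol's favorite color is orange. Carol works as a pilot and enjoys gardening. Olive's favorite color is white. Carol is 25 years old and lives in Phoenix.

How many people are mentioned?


People: Carol, Eve, Grace, Bob, Olive. Count = 5

5


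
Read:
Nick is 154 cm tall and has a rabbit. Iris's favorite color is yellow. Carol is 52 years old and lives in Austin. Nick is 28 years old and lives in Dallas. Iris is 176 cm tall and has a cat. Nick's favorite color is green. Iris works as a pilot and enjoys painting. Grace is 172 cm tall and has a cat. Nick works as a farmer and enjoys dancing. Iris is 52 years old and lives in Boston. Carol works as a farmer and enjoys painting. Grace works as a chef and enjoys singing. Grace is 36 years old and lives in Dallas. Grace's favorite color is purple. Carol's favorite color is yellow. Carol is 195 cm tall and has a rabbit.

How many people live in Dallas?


Count in Dallas: 2

2


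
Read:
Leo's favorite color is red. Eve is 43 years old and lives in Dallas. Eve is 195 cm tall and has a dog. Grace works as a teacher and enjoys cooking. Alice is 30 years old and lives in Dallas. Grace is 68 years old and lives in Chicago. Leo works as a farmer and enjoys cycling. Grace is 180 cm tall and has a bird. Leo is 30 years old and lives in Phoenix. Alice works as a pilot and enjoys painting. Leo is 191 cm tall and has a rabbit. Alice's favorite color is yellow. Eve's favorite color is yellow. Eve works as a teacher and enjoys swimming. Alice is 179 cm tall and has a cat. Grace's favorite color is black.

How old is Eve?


Eve is 43 years old

43


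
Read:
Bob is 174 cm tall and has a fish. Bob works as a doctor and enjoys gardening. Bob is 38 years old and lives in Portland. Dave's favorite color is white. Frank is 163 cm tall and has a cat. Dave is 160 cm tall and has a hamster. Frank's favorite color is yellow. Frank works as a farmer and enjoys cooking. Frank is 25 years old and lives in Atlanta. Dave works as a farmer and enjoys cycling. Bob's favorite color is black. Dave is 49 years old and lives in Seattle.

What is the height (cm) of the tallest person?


Tallest: Bob at 174 cm

174


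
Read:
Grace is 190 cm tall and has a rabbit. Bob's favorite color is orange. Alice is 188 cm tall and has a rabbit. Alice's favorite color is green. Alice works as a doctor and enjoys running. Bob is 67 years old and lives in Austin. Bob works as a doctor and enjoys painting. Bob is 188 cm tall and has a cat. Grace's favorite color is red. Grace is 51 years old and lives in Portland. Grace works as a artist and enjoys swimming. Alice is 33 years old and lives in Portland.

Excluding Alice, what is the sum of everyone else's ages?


Sum (excluding Alice): 118

118


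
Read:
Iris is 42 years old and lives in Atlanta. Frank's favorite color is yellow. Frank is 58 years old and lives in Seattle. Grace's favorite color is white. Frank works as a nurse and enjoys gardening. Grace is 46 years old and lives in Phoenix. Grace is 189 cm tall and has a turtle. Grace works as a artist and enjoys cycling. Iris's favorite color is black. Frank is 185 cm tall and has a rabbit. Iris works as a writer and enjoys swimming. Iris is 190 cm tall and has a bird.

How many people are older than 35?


Filter: 3

3


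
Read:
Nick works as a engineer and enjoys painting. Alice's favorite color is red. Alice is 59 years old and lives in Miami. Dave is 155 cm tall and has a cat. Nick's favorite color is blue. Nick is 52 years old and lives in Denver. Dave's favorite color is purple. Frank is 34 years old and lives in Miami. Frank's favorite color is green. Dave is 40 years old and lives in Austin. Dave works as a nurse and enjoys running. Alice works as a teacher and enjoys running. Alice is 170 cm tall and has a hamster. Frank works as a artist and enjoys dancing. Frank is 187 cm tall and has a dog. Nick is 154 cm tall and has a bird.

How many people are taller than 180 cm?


Taller than 180: 1

1


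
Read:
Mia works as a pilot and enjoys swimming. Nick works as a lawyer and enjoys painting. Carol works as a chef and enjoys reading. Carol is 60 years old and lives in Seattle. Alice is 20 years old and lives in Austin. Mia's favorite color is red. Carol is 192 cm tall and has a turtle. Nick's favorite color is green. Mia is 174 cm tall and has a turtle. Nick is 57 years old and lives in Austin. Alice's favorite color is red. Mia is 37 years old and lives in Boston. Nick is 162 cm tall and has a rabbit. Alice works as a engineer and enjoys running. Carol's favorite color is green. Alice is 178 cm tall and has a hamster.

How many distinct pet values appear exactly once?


Unique pet values: 2

2


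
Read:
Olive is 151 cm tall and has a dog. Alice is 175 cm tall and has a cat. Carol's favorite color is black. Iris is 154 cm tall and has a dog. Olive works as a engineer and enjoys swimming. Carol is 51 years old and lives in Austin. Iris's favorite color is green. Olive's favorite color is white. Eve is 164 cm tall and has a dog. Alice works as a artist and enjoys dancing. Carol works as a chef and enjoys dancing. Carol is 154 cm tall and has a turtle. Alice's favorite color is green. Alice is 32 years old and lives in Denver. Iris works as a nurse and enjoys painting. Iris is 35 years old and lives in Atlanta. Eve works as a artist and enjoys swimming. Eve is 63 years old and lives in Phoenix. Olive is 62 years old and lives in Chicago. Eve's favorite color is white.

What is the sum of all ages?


32+63+35+62+51 = 243

243


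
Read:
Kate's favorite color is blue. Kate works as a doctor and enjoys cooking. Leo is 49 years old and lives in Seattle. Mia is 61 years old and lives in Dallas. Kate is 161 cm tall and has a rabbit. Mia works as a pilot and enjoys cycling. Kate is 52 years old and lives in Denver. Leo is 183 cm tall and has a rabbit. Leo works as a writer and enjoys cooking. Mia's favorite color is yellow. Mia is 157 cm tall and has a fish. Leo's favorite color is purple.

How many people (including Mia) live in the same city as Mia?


Mia lives in Dallas. Count = 1

1


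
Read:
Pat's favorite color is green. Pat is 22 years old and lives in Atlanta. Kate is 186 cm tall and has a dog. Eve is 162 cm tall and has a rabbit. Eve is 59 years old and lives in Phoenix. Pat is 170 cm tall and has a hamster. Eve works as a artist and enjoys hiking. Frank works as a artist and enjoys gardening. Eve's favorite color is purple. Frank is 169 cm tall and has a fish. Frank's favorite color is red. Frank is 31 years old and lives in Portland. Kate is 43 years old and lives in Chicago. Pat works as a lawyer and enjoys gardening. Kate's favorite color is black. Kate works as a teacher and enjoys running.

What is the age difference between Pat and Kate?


|22 - 43| = 21

21


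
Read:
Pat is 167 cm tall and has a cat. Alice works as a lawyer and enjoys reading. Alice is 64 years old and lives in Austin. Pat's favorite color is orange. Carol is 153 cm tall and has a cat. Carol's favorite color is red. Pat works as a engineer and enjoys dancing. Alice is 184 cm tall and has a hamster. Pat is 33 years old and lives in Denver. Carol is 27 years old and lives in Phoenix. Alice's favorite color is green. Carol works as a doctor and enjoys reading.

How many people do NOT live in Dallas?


Not in Dallas: 3

3


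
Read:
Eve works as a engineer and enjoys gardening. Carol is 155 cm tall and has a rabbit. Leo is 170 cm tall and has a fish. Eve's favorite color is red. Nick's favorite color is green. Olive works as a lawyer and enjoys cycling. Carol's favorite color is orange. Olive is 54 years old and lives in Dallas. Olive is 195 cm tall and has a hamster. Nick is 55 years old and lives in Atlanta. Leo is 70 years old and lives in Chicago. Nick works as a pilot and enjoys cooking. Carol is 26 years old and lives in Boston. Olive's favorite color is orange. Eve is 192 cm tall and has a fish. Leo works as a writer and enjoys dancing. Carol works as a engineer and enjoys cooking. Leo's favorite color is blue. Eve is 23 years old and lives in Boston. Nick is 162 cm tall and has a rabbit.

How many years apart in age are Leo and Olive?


70 vs 54, diff = 16

16


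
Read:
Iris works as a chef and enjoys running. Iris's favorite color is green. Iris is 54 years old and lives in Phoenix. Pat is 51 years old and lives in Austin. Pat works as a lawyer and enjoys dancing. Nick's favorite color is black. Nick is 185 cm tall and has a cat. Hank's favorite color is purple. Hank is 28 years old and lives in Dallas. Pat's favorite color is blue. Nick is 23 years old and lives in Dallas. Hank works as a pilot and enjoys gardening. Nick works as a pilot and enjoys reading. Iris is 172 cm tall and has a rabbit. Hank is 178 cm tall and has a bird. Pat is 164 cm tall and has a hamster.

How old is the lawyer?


The lawyer is Pat, age 51

51


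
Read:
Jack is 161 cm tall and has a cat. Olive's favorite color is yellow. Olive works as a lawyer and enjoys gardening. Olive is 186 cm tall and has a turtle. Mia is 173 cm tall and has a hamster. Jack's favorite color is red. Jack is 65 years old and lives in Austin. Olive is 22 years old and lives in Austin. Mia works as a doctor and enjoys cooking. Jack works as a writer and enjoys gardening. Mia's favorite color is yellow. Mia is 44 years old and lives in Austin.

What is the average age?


Sum=131, n=3, avg=43.67

43.67


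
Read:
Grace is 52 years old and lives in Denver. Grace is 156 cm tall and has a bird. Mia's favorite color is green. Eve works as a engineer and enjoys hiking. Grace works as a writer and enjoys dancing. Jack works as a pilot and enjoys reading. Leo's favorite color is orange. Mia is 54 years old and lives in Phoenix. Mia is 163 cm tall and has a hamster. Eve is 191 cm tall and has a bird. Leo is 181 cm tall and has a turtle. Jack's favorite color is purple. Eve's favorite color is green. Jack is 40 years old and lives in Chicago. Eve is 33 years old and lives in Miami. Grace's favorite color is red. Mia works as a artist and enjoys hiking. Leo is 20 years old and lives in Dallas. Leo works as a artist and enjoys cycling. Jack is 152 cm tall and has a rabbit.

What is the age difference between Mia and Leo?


|54 - 20| = 34

34


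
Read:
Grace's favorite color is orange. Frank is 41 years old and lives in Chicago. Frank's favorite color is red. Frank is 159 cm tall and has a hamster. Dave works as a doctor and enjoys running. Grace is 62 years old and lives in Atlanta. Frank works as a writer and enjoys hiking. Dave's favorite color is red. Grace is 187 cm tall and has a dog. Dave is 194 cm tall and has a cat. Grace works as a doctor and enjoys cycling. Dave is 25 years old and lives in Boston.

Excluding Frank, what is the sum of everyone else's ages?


Sum (excluding Frank): 87

87


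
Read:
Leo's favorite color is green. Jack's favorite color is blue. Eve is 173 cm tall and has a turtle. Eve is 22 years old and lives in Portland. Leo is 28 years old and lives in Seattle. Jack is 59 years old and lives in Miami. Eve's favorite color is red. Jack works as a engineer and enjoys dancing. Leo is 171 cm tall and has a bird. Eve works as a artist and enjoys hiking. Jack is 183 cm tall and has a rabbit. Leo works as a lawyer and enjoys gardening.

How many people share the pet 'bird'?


Count: 1

1


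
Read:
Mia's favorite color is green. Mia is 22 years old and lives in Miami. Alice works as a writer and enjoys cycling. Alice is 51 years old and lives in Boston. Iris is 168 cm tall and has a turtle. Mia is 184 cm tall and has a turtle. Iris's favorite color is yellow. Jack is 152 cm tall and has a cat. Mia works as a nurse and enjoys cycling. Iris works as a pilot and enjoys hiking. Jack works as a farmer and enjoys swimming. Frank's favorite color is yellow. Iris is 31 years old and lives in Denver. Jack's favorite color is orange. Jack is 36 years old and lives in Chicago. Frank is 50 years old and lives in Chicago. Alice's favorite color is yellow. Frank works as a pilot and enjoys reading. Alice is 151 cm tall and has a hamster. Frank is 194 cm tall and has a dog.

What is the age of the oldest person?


Oldest: Alice at 51

51


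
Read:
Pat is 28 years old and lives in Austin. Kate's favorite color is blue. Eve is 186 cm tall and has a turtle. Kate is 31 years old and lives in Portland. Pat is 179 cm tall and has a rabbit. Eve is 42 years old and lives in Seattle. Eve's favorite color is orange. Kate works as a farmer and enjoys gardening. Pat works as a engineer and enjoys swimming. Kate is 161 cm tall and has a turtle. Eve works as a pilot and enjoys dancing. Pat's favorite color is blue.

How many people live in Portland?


Count in Portland: 1

1


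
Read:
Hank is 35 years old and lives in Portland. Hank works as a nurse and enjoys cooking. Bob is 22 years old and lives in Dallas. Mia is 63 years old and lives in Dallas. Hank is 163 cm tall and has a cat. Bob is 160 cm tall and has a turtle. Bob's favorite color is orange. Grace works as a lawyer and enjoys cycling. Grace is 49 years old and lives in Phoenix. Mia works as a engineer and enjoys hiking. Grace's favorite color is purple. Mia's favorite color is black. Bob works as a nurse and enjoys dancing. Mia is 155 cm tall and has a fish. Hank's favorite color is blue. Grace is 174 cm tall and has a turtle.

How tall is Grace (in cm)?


Grace is 174 cm tall

174


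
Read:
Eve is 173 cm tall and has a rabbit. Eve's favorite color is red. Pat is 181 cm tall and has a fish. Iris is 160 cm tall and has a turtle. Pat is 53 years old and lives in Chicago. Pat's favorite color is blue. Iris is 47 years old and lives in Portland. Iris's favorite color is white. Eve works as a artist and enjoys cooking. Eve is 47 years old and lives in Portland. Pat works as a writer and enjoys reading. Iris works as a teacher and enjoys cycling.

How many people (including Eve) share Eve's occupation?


Eve is a artist. Count = 1

1


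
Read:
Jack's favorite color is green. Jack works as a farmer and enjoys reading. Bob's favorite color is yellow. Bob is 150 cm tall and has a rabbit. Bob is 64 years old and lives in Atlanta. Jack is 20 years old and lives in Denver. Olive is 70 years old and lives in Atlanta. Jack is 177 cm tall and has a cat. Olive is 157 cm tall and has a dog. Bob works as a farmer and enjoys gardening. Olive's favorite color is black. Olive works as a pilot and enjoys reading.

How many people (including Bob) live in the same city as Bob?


Bob lives in Atlanta. Count = 2

2


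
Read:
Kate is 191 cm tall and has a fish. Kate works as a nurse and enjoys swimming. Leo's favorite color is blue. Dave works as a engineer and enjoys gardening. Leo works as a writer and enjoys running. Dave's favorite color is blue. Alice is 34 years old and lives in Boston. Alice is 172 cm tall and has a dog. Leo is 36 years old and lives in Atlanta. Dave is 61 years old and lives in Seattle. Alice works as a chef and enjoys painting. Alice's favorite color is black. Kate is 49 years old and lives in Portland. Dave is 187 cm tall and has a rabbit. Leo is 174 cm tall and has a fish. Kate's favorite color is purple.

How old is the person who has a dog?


Person with dog is Alice, age 34

34


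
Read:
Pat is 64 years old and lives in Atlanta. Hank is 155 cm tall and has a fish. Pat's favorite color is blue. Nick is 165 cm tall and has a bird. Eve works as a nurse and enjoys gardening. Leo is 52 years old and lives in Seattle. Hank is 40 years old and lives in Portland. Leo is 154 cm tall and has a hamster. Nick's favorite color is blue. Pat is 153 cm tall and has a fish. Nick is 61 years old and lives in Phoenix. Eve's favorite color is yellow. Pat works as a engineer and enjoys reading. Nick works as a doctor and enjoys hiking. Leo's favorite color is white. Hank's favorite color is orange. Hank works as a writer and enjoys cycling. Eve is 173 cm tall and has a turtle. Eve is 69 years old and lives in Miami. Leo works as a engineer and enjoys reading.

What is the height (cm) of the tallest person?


Tallest: Eve at 173 cm

173


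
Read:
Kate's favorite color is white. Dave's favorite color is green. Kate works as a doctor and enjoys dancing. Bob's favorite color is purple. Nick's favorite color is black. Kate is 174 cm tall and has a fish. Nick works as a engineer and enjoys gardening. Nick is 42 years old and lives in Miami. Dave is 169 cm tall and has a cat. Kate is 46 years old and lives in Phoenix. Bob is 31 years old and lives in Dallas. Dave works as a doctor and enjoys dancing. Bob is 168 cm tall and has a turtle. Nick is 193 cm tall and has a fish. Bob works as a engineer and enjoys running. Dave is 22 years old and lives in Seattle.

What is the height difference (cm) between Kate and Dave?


|174 - 169| = 5

5


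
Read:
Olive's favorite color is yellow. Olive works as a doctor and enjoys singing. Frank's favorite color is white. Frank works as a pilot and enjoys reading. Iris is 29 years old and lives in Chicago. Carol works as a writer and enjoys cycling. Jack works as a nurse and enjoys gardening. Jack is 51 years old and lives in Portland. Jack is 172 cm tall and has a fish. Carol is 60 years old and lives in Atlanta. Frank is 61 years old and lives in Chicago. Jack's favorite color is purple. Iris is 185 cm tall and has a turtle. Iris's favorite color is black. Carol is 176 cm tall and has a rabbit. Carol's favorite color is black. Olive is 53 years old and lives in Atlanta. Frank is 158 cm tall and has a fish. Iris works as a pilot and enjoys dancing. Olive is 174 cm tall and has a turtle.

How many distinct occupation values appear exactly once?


Unique occupation values: 3

3


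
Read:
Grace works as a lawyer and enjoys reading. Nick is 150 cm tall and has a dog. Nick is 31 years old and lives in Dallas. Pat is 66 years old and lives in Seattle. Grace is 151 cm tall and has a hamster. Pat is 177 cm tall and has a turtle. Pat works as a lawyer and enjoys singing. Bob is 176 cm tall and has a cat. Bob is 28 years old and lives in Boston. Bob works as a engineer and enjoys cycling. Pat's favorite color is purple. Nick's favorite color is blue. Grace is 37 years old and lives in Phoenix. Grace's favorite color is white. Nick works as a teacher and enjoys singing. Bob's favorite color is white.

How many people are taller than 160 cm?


Taller than 160: 2

2


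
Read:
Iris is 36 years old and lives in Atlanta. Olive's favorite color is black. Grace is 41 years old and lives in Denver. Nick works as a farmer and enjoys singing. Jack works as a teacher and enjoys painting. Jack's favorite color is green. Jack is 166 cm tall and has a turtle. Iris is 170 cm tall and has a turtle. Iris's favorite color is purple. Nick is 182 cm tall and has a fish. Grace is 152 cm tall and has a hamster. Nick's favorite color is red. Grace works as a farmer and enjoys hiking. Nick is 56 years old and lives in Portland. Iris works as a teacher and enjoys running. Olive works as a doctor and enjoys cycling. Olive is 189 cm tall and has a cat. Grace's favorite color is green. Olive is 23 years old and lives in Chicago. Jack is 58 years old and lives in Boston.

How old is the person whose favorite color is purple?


Person with favorite color=purple is Iris, age 36

36


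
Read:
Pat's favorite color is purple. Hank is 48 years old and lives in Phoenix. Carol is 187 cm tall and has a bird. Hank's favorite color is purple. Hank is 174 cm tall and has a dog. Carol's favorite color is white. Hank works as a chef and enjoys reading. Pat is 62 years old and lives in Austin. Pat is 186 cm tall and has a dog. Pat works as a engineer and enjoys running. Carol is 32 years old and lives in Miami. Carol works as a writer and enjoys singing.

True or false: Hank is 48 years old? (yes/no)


Hank is actually 48. yes

yes


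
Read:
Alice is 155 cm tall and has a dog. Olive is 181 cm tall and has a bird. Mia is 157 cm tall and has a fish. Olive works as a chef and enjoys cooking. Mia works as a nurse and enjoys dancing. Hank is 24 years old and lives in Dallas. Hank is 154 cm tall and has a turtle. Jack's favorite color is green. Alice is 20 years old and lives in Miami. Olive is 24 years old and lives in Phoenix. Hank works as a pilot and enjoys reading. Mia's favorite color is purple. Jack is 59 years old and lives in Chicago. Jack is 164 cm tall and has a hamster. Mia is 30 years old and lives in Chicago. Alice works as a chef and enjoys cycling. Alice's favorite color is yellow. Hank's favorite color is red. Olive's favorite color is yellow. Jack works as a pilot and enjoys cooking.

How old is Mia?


Mia is 30 years old

30


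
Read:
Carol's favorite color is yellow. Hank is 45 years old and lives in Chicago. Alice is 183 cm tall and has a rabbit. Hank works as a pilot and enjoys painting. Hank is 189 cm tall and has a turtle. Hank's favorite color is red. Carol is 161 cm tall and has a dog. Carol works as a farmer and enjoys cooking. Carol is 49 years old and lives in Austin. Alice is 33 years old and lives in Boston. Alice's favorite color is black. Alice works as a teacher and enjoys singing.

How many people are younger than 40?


Filter: 1

1


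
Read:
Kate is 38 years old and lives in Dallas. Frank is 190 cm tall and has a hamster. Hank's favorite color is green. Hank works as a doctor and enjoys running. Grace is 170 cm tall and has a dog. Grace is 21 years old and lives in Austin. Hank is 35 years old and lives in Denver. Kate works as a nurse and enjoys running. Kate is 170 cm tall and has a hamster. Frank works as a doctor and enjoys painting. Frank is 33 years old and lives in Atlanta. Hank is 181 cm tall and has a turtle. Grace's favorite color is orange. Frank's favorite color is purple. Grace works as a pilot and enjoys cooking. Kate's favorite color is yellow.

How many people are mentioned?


People: Grace, Frank, Kate, Hank. Count = 4

4


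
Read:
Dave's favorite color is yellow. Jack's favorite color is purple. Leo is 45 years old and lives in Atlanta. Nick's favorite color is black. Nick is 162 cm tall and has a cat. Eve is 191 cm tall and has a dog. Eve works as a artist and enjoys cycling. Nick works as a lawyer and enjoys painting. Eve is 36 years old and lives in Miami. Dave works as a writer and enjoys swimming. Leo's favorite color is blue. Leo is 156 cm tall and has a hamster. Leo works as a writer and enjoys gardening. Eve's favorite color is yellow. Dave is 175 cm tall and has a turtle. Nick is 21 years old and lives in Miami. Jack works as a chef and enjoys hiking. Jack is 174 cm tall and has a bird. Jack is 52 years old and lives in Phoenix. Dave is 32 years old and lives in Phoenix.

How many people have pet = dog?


Count: 1

1


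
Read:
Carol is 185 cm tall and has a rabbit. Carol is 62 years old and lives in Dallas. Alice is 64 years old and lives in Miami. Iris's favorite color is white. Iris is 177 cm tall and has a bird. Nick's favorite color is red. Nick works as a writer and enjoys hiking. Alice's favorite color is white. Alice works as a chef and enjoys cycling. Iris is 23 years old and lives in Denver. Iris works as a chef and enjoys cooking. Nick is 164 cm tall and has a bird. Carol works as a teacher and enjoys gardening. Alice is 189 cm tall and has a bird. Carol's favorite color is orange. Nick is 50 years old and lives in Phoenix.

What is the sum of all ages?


50+62+64+23 = 199

199


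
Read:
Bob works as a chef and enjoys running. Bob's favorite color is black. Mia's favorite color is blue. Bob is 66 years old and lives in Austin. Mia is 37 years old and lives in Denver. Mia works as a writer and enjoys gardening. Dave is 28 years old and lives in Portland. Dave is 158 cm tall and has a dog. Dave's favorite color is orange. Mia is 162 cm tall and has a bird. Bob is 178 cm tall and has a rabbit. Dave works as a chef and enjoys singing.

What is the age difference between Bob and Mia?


|66 - 37| = 29

29


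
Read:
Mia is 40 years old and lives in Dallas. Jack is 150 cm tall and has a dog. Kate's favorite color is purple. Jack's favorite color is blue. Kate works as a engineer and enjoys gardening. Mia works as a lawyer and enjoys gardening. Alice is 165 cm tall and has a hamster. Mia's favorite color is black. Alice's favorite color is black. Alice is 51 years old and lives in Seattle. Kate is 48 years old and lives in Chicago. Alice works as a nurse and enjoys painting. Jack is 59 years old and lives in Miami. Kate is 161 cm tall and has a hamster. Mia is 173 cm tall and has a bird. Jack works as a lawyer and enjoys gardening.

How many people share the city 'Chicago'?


Count: 1

1


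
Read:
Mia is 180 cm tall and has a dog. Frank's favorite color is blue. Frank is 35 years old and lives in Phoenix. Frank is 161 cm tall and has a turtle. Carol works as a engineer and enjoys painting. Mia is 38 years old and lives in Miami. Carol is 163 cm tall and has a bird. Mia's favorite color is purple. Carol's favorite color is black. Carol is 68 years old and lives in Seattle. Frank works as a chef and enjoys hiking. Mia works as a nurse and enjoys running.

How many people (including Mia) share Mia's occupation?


Mia is a nurse. Count = 1

1


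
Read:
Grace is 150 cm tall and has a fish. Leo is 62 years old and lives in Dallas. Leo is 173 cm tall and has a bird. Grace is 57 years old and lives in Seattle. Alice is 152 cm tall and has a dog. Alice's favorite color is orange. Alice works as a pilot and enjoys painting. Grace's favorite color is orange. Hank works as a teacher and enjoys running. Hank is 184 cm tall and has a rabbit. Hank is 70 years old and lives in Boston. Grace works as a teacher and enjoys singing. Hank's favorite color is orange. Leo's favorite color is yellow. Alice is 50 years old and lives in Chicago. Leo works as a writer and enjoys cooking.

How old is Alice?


Alice is 50 years old

50


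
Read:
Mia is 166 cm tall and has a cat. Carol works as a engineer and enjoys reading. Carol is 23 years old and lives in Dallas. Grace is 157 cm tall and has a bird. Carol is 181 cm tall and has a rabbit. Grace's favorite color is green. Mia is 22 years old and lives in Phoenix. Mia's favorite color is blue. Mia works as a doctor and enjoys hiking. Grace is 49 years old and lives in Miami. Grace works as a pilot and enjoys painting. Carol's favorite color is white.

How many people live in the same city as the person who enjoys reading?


Person with hobby reading is Carol, city Dallas. Count = 1

1


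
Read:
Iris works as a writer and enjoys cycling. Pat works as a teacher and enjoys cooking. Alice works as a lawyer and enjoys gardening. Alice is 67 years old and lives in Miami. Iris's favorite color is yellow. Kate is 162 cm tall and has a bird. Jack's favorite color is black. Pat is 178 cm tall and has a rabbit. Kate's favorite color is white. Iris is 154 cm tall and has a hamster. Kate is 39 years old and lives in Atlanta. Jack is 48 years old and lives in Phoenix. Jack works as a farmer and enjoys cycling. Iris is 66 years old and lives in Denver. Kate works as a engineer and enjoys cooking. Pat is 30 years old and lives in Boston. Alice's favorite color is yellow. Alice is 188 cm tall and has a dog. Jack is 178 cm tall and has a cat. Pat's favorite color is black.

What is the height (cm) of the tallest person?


Tallest: Alice at 188 cm

188


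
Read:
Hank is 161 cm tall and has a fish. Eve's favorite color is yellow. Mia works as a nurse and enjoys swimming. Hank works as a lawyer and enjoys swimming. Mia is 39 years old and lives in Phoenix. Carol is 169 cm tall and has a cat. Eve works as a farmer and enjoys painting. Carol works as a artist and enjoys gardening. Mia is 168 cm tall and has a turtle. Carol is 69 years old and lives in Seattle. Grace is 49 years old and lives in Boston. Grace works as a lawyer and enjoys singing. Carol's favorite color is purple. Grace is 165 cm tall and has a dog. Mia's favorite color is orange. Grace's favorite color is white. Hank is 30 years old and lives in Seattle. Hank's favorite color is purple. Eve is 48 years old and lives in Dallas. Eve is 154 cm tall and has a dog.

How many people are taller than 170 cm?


Taller than 170: 0

0


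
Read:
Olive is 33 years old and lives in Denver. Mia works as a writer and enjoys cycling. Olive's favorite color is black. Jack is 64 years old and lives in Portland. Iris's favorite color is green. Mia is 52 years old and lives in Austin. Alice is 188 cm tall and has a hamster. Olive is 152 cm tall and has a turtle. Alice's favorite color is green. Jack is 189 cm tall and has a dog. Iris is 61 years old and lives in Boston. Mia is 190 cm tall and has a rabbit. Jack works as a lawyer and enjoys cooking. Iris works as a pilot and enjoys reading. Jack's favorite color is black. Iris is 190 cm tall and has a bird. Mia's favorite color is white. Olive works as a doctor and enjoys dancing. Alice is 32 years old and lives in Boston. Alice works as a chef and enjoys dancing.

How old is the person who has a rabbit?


Person with rabbit is Mia, age 52

52


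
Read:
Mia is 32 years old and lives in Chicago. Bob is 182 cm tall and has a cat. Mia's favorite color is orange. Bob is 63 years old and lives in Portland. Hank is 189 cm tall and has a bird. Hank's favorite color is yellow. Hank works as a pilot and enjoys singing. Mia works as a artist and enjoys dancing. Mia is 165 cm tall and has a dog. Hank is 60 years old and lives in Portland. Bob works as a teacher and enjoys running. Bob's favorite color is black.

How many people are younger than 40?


Filter: 1

1


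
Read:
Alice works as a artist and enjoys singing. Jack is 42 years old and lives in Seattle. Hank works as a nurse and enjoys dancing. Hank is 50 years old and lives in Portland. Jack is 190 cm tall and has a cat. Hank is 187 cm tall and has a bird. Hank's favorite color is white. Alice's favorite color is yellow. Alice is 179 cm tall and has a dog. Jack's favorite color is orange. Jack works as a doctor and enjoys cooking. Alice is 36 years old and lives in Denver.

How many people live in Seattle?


Count in Seattle: 1

1


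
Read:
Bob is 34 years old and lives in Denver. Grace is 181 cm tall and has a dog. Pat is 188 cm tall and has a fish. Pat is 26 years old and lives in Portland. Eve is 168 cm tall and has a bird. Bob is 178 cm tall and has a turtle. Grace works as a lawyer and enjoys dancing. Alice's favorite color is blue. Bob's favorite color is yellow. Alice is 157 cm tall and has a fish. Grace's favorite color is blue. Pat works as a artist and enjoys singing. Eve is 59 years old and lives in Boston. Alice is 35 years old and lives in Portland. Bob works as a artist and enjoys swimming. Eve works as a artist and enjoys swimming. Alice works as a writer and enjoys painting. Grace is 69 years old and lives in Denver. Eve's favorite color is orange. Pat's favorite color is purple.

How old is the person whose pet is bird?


Person with pet=bird is Eve, age 59

59
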